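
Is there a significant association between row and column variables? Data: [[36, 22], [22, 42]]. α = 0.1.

χ² = 9.357. df = 1, critical = 2.706. Reject H₀. Variables are dependent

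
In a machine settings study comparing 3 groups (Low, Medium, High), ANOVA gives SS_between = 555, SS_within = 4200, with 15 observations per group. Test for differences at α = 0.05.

df_between = 2, df_within = 42. F = MS_between/MS_within = 277.5/100.0 = 2.775. F_crit ≈ 3.22. Fail to reject H₀.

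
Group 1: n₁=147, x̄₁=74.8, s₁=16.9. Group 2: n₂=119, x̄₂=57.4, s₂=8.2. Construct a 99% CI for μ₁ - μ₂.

Difference = 17.4. SE = √(16.9²/147 + 8.2²/119) = 1.584. CI = (13.32, 21.48)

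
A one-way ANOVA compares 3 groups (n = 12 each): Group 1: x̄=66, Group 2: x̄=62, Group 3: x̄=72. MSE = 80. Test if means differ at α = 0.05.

Grand mean = 66.67. SS_between = 608.0, MS_between = 304.0. F = 3.8, F_crit ≈ 3.285. Reject H₀.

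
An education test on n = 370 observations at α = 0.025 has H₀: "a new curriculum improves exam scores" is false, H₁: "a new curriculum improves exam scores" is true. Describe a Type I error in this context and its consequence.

Type I error: rejecting H₀ when it is true — concluding that a new curriculum improves exam scores when in fact it is not. Consequence: adopting a curriculum that gives no real benefit — disruption for nothing.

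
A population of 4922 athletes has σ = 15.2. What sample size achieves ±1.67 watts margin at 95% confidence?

Without FPC: n₀ = (1.96×15.2/1.67)² = 318.249. With FPC: n = n₀N/(n₀+N-1) = 299.0 → n = 299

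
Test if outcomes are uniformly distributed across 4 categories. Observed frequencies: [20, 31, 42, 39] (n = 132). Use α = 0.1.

Expected = 33 each. χ² = Σ(O-E)²/E = 8.788. df = 3, critical value = 6.251. Reject H₀.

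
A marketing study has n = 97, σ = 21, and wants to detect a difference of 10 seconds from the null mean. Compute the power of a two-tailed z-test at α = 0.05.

SE = σ/√n = 21/√97 = 2.132. Non-centrality λ = d/SE = 10/2.132 = 4.69. Power ≈ Φ(λ - z_{α/2}) = Φ(4.69 - 1.96) = Φ(2.73) = 0.997.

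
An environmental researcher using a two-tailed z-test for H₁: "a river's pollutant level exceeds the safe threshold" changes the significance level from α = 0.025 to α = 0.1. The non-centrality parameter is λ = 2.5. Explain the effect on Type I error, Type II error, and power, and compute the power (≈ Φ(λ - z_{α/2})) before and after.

Increasing α from 0.025 to 0.1:
• Type I error rate increases (α is the Type I rate by definition).
• Critical value moves from z_{α/2} = 2.241 to 1.645, so power = Φ(λ - z_{α/2}) goes from Φ(2.5 - 2.241) = 0.602 to Φ(2.5 - 1.645) = 0.804.
• Type II error rate β = 1 - power therefore decreases (0.398 → 0.196).
Appropriate when false negatives are costly — here, allowing unsafe pollution to continue.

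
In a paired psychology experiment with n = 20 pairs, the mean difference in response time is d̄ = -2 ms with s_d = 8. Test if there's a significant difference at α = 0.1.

t = d̄/(s_d/√n) = -2/(8/√20) = -1.118. df = 19, critical t = ±1.729. Fail to reject H₀.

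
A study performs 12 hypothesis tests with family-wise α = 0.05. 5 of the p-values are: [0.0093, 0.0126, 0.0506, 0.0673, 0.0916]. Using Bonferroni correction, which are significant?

Bonferroni α = 0.05/12 = 0.00417. None of the given p-values are significant.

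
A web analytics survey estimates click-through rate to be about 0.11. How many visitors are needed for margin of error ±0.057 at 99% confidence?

n = z²p(1-p)/E² = 2.576²×0.11×0.89/0.057² = 200.0 → n = 200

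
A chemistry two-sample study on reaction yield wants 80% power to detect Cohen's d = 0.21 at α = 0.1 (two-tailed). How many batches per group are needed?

z_{α/2} = 1.645, z_β = Φ⁻¹(0.8) = 0.842. For small effect (d = 0.21): n per group = 2(z_{α/2} + z_β)²/d² = 2(1.645 + 0.842)²/0.21² = 280.5 → 281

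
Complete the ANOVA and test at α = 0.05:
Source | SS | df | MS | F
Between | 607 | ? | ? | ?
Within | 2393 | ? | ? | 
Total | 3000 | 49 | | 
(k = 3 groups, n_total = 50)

df_between = 2, df_within = 47. MS_between = 303.5, MS_within = 50.91. F = 5.961, F_crit ≈ 3.195. Reject H₀.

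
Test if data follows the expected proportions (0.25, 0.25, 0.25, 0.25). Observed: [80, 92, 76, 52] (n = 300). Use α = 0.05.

Expected: [75.0, 75.0, 75.0, 75.0]. χ² = 11.253. df = 3, critical = 7.815. Reject H₀.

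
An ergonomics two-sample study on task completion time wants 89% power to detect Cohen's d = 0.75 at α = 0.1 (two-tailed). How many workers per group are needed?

z_{α/2} = 1.645, z_β = Φ⁻¹(0.89) = 1.227. For medium effect (d = 0.75): n per group = 2(z_{α/2} + z_β)²/d² = 2(1.645 + 1.227)²/0.75² = 29.3 → 30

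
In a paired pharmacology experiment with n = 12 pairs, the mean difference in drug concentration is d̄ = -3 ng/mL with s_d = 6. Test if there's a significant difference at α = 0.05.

t = d̄/(s_d/√n) = -3/(6/√12) = -1.732. df = 11, critical t = ±2.201. Fail to reject H₀.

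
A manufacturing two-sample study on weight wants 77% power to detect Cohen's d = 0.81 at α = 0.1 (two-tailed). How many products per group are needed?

z_{α/2} = 1.645, z_β = Φ⁻¹(0.77) = 0.739. For large effect (d = 0.81): n per group = 2(z_{α/2} + z_β)²/d² = 2(1.645 + 0.739)²/0.81² = 17.3 → 18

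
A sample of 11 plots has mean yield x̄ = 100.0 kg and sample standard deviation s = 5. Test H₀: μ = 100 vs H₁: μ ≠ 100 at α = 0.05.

t = (x̄ - μ₀)/(s/√n) = (100.0 - 100)/(5/√11) = 0.0. df = 10, critical t = ±2.228. Fail to reject H₀.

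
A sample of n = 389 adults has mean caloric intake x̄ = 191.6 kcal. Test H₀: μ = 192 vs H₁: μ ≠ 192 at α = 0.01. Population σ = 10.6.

z = (x̄ - μ₀)/(σ/√n) = (191.6 - 192)/(10.6/√389) = -0.744. Critical value: ±2.576. Since |-0.744| ≤ 2.576, Fail to reject H₀.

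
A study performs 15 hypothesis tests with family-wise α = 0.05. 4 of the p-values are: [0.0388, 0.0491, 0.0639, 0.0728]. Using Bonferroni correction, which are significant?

Bonferroni α = 0.05/15 = 0.00333. None of the given p-values are significant.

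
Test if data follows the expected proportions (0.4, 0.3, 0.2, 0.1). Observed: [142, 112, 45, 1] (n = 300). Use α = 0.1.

Expected: [120.0, 90.0, 60.0, 30.0]. χ² = 41.194. df = 3, critical = 6.251. Reject H₀.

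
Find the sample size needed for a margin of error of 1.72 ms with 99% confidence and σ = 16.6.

n = (z*σ/E)² = (2.576×16.6/1.72)² = 618.1 → n = 619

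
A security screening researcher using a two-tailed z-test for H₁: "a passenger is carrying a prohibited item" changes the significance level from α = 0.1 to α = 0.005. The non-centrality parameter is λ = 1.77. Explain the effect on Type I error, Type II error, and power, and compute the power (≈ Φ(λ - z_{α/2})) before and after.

Decreasing α from 0.1 to 0.005:
• Type I error rate decreases (α is the Type I rate by definition).
• Critical value moves from z_{α/2} = 1.645 to 2.807, so power = Φ(λ - z_{α/2}) goes from Φ(1.77 - 1.645) = 0.55 to Φ(1.77 - 2.807) = 0.15.
• Type II error rate β = 1 - power therefore increases (0.45 → 0.85).
Appropriate when false positives are costly — here, detaining an innocent passenger — delay and inconvenience.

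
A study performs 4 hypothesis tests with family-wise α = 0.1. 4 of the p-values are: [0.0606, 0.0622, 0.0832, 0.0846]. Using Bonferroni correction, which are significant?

Bonferroni α = 0.1/4 = 0.025. None of the given p-values are significant.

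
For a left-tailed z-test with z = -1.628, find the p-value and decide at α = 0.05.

p = P(Z < -1.628) = Φ(-1.628) ≈ 0.0518. Since p ≥ 0.05, fail to reject H₀ (not significant) at α = 0.05.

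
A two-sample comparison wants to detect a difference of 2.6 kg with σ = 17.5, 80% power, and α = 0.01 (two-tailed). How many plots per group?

n per group = 2(z_α/2 + z_β)²σ²/d² = 2×(2.576 + 0.84)²×17.5²/2.6² = 1057.3 → n = 1058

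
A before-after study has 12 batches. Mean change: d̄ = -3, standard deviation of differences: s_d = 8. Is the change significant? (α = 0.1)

t = d̄/(s_d/√n) = -3/(8/√12) = -1.299. df = 11, critical t = ±1.796. Fail to reject H₀.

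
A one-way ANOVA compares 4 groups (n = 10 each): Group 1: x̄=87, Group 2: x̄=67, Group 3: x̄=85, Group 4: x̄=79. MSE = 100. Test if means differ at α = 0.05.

Grand mean = 79.5. SS_between = 2430.0, MS_between = 810.0. F = 8.1, F_crit ≈ 2.866. Reject H₀.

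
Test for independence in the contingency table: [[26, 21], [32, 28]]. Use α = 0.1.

χ² = 0.042. df = 1, critical = 2.706. Fail to reject H₀. No evidence of dependence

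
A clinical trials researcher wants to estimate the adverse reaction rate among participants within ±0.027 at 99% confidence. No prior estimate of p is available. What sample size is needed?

Conservative approach: use p = 0.5 (maximizes p(1-p) = 0.25). n = z²(0.25)/E² = 2.576²×0.25/0.027² = 2275.6 → n = 2276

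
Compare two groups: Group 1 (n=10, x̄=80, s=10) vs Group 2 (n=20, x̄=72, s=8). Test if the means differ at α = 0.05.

Pooled sp = 8.69. t = 2.376, df = 28. Critical t = ±2.048. Reject H₀.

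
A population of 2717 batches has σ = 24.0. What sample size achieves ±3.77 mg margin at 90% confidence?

Without FPC: n₀ = (1.645×24.0/3.77)² = 109.666. With FPC: n = n₀N/(n₀+N-1) = 105.4 → n = 106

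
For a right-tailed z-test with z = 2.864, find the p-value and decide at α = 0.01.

p = P(Z > 2.864) = 1 - Φ(2.864) ≈ 0.0021. Since p < 0.01, reject H₀ (significant) at α = 0.01.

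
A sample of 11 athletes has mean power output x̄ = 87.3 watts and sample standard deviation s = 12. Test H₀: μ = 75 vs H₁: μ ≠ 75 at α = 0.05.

t = (x̄ - μ₀)/(s/√n) = (87.3 - 75)/(12/√11) = 3.4. df = 10, critical t = ±2.228. Reject H₀.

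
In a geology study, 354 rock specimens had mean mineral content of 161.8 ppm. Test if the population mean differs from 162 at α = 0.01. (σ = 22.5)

z = (x̄ - μ₀)/(σ/√n) = (161.8 - 162)/(22.5/√354) = -0.167. Critical value: ±2.576. Since |-0.167| ≤ 2.576, Fail to reject H₀.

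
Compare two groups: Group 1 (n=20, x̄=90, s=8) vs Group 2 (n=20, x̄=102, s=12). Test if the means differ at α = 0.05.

Pooled sp = 10.2. t = -3.721, df = 38. Critical t = ±2.024. Reject H₀.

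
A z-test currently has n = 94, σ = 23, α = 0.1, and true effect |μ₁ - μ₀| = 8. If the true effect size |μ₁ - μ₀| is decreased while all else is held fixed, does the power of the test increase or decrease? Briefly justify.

Power decreases: a smaller true effect decreases the non-centrality λ = |μ₁ - μ₀|/(σ/√n).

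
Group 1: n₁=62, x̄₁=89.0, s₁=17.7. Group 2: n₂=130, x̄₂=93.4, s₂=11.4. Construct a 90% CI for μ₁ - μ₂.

Difference = -4.4. SE = √(17.7²/62 + 11.4²/130) = 2.46. CI = (-8.45, -0.35)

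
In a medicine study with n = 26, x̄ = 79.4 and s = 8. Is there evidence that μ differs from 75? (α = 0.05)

t = (x̄ - μ₀)/(s/√n) = (79.4 - 75)/(8/√26) = 2.804. df = 25, critical t = ±2.06. Reject H₀.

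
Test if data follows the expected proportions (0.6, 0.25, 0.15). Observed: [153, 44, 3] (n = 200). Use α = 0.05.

Expected: [120.0, 50.0, 30.0]. χ² = 34.095. df = 2, critical = 5.991. Reject H₀.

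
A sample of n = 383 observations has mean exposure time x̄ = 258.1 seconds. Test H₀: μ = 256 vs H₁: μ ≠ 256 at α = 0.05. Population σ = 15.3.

z = (x̄ - μ₀)/(σ/√n) = (258.1 - 256)/(15.3/√383) = 2.686. Critical value: ±1.96. Since |2.686| > 1.96, Reject H₀.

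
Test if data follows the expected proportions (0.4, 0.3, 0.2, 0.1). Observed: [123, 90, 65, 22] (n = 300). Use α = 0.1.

Expected: [120.0, 90.0, 60.0, 30.0]. χ² = 2.625. df = 3, critical = 6.251. Fail to reject H₀.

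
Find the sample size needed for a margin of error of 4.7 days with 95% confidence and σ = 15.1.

n = (z*σ/E)² = (1.96×15.1/4.7)² = 39.7 → n = 40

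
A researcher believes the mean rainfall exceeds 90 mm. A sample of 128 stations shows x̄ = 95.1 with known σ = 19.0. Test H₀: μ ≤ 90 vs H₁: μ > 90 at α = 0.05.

z = 3.037. Critical value: 1.645. Reject H₀.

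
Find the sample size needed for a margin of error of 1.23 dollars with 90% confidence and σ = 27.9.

n = (z*σ/E)² = (1.645×27.9/1.23)² = 1392.3 → n = 1393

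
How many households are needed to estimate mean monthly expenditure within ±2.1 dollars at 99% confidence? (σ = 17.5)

n = (z*σ/E)² = (2.576×17.5/2.1)² = 460.8 → n = 461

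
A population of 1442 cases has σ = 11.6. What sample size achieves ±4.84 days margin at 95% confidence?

Without FPC: n₀ = (1.96×11.6/4.84)² = 22.067. With FPC: n = n₀N/(n₀+N-1) = 21.7 → n = 22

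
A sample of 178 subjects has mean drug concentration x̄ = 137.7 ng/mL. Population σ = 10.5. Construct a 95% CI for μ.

CI = x̄ ± z*(σ/√n) = 137.7 ± 1.96(10.5/√178) = 137.7 ± 1.54 = (136.16, 139.24)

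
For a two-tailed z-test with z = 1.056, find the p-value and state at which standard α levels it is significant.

p = 2·P(Z > |1.056|) = 2·(1 - Φ(1.056)) ≈ 0.291. Not significant at any standard level.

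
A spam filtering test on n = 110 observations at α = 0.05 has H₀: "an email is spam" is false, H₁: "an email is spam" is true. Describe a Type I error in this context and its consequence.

Type I error: rejecting H₀ when it is true — concluding that an email is spam when in fact it is not. Consequence: a legitimate email is sent to the spam folder and the user misses it.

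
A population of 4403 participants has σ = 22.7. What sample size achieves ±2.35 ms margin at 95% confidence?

Without FPC: n₀ = (1.96×22.7/2.35)² = 358.45. With FPC: n = n₀N/(n₀+N-1) = 331.5 → n = 332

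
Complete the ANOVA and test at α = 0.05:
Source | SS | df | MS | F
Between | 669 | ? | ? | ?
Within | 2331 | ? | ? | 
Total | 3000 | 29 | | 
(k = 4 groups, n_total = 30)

df_between = 3, df_within = 26. MS_between = 223.0, MS_within = 89.65. F = 2.487, F_crit ≈ 2.975. Fail to reject H₀.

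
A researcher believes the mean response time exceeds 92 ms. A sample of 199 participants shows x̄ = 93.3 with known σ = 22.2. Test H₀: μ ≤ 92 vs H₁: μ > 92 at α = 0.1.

z = 0.826. Critical value: 1.28. Fail to reject H₀.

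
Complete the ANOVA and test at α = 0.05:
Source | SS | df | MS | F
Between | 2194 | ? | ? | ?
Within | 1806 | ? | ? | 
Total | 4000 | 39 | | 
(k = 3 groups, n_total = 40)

df_between = 2, df_within = 37. MS_between = 1097.0, MS_within = 48.81. F = 22.475, F_crit ≈ 3.252. Reject H₀.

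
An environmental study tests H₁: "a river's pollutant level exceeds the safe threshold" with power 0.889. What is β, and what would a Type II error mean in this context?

β = 1 - power = 1 - 0.889 = 0.111. A Type II error is failing to reject H₀ when H₀ is false (false negative) — here, failing to conclude that a river's pollutant level exceeds the safe threshold when in fact it is true. Consequence: allowing unsafe pollution to continue.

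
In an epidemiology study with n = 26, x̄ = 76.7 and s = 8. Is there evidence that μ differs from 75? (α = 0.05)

t = (x̄ - μ₀)/(s/√n) = (76.7 - 75)/(8/√26) = 1.084. df = 25, critical t = ±2.06. Fail to reject H₀.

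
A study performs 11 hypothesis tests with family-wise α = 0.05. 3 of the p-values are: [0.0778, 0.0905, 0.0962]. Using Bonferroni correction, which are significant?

Bonferroni α = 0.05/11 = 0.00455. None of the given p-values are significant.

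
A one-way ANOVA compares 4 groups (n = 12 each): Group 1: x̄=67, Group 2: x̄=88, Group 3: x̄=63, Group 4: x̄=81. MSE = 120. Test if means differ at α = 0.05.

Grand mean = 74.75. SS_between = 4953.0, MS_between = 1651.0. F = 13.758, F_crit ≈ 2.816. Reject H₀.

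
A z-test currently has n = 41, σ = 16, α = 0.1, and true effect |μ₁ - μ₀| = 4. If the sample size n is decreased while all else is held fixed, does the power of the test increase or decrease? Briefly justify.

Power decreases: a smaller n inflates the standard error σ/√n, pulling the sampling distribution under H₁ back toward the critical value.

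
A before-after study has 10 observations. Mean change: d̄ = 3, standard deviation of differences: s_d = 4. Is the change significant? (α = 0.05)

t = d̄/(s_d/√n) = 3/(4/√10) = 2.372. df = 9, critical t = ±2.262. Reject H₀.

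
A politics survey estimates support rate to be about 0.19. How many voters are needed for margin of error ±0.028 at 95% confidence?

n = z²p(1-p)/E² = 1.96²×0.19×0.81/0.028² = 754.1 → n = 755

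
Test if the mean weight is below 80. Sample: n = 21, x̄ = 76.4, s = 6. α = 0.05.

t = (76.4 - 80)/(6/√21) = -2.75, df = 20. Critical t = -1.725. Reject H₀.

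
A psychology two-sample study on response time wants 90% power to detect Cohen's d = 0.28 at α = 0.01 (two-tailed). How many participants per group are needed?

z_{α/2} = 2.576, z_β = Φ⁻¹(0.9) = 1.282. For small effect (d = 0.28): n per group = 2(z_{α/2} + z_β)²/d² = 2(2.576 + 1.282)²/0.28² = 379.7 → 380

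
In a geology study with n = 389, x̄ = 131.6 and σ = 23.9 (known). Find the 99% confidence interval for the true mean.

CI = x̄ ± z*(σ/√n) = 131.6 ± 2.576(23.9/√389) = 131.6 ± 3.12 = (128.48, 134.72)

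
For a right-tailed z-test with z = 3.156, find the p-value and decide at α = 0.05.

p = P(Z > 3.156) = 1 - Φ(3.156) ≈ 0.0008. Since p < 0.05, reject H₀ (significant) at α = 0.05.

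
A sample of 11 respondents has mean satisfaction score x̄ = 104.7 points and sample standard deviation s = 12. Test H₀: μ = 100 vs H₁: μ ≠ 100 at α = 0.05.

t = (x̄ - μ₀)/(s/√n) = (104.7 - 100)/(12/√11) = 1.299. df = 10, critical t = ±2.228. Fail to reject H₀.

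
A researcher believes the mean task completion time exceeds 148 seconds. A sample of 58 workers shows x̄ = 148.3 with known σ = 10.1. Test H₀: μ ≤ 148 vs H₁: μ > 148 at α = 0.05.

z = 0.226. Critical value: 1.645. Fail to reject H₀.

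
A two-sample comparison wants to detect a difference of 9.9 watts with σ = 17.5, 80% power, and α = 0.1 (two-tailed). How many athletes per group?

n per group = 2(z_α/2 + z_β)²σ²/d² = 2×(1.645 + 0.84)²×17.5²/9.9² = 38.6 → n = 39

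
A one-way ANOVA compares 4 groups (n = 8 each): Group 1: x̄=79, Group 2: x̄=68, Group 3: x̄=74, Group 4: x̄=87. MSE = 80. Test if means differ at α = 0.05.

Grand mean = 77.0. SS_between = 1552.0, MS_between = 517.33. F = 6.467, F_crit ≈ 2.947. Reject H₀.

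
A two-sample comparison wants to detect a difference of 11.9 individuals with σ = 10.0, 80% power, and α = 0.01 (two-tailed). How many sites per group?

n per group = 2(z_α/2 + z_β)²σ²/d² = 2×(2.576 + 0.84)²×10.0²/11.9² = 16.5 → n = 17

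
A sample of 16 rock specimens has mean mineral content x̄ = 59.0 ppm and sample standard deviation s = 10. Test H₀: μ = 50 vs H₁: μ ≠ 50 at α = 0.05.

t = (x̄ - μ₀)/(s/√n) = (59.0 - 50)/(10/√16) = 3.6. df = 15, critical t = ±2.131. Reject H₀.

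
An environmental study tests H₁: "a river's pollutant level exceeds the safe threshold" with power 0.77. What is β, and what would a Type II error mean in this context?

β = 1 - power = 1 - 0.77 = 0.23. A Type II error is failing to reject H₀ when H₀ is false (false negative) — here, failing to conclude that a river's pollutant level exceeds the safe threshold when in fact it is true. Consequence: allowing unsafe pollution to continue.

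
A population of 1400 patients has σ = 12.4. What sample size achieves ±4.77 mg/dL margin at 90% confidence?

Without FPC: n₀ = (1.645×12.4/4.77)² = 18.287. With FPC: n = n₀N/(n₀+N-1) = 18.1 → n = 19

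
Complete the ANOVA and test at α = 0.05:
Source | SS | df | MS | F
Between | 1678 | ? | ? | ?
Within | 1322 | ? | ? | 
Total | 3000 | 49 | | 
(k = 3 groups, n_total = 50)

df_between = 2, df_within = 47. MS_between = 839.0, MS_within = 28.13. F = 29.828, F_crit ≈ 3.195. Reject H₀.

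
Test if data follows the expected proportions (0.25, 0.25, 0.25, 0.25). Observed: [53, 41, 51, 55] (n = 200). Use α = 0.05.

Expected: [50.0, 50.0, 50.0, 50.0]. χ² = 2.32. df = 3, critical = 7.815. Fail to reject H₀.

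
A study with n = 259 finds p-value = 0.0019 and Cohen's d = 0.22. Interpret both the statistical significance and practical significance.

Statistically significant (p = 0.0019 < 0.05). Cohen's d = 0.22 indicates a small effect size. Both statistical and practical significance should be considered.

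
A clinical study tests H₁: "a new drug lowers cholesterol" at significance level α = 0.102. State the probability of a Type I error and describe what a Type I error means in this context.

P(Type I error) = α = 0.102. A Type I error is rejecting H₀ when H₀ is actually true (false positive) — here, concluding that a new drug lowers cholesterol when in fact this is not the case. Consequence: approving an ineffective drug — patients take a useless medication and may skip effective alternatives.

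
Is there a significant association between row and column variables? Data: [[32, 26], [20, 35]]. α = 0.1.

χ² = 4.02. df = 1, critical = 2.706. Reject H₀. Variables are dependent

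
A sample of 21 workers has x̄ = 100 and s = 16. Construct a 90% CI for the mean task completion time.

CI = x̄ ± t*(s/√n) = 100 ± 1.725(16/√21) = (93.98, 106.02)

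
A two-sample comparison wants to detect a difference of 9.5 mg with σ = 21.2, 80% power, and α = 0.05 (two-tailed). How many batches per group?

n per group = 2(z_α/2 + z_β)²σ²/d² = 2×(1.96 + 0.84)²×21.2²/9.5² = 78.1 → n = 79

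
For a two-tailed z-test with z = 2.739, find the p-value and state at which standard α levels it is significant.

p = 2·P(Z > |2.739|) = 2·(1 - Φ(2.739)) ≈ 0.0062. Significant at α = 0.1; Significant at α = 0.05; Significant at α = 0.01.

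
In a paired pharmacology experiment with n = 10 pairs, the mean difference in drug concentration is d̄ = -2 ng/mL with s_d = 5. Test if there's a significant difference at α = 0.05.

t = d̄/(s_d/√n) = -2/(5/√10) = -1.265. df = 9, critical t = ±2.262. Fail to reject H₀.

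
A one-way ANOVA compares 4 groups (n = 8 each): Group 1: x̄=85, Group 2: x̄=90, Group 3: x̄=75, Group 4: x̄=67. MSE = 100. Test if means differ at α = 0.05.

Grand mean = 79.25. SS_between = 2534.0, MS_between = 844.67. F = 8.447, F_crit ≈ 2.947. Reject H₀.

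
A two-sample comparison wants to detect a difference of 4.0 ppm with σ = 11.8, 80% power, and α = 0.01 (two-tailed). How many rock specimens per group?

n per group = 2(z_α/2 + z_β)²σ²/d² = 2×(2.576 + 0.84)²×11.8²/4.0² = 203.1 → n = 204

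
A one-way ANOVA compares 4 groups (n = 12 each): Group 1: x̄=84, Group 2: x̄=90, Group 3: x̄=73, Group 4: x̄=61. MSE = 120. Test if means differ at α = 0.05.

Grand mean = 77.0. SS_between = 5880.0, MS_between = 1960.0. F = 16.333, F_crit ≈ 2.816. Reject H₀.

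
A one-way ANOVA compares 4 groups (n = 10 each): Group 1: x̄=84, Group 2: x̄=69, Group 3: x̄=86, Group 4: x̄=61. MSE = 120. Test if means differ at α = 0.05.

Grand mean = 75.0. SS_between = 4340.0, MS_between = 1446.67. F = 12.056, F_crit ≈ 2.866. Reject H₀.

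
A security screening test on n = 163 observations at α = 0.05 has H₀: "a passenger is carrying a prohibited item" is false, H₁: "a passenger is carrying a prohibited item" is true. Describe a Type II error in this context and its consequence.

Type II error: failing to reject H₀ when it is false — concluding that a passenger is carrying a prohibited item is not supported when in fact it is. Consequence: letting a prohibited item through — security breach.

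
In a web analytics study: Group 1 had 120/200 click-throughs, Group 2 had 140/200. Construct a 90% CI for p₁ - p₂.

p̂₁ = 0.6, p̂₂ = 0.7. Difference = -0.1. CI = (-0.178, -0.022)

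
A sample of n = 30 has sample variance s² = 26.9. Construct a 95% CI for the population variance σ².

df = 29. χ²_{0.025} = 45.722, χ²_{0.975} = 16.047. CI for σ² = ((n-1)s²/χ²_{α/2}, (n-1)s²/χ²_{1-α/2}) = (29·26.9/45.722, 29·26.9/16.047) = (17.06, 48.61)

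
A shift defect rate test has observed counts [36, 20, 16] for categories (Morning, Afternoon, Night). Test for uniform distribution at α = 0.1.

Expected = 24 each. χ² = Σ(O-E)²/E = 9.333. df = 2, critical value = 4.605. Reject H₀.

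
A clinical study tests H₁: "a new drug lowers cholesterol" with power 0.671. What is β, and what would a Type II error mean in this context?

β = 1 - power = 1 - 0.671 = 0.329. A Type II error is failing to reject H₀ when H₀ is false (false negative) — here, failing to conclude that a new drug lowers cholesterol when in fact it is true. Consequence: shelving an effective drug — patients miss out on a treatment that would have helped.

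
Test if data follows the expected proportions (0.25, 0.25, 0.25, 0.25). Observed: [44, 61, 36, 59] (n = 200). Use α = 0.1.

Expected: [50.0, 50.0, 50.0, 50.0]. χ² = 8.68. df = 3, critical = 6.251. Reject H₀.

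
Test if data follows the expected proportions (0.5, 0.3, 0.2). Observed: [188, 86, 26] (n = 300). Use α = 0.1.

Expected: [150.0, 90.0, 60.0]. χ² = 29.071. df = 2, critical = 4.605. Reject H₀.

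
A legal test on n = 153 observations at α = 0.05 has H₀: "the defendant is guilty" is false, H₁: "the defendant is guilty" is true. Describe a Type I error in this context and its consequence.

Type I error: rejecting H₀ when it is true — concluding that the defendant is guilty when in fact it is not. Consequence: convicting an innocent person.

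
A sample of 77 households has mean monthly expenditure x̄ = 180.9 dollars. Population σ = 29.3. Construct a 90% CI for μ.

CI = x̄ ± z*(σ/√n) = 180.9 ± 1.645(29.3/√77) = 180.9 ± 5.49 = (175.41, 186.39)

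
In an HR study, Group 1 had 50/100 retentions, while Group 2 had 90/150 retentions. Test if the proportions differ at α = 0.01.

p̂₁ = 0.5, p̂₂ = 0.6, pooled p̂ = 0.56. z = -1.56. Critical: ±2.576. Fail to reject H₀.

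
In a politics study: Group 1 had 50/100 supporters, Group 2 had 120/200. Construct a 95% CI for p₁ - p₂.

p̂₁ = 0.5, p̂₂ = 0.6. Difference = -0.1. CI = (-0.219, 0.019)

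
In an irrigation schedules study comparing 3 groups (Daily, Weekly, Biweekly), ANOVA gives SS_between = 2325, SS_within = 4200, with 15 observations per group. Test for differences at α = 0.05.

df_between = 2, df_within = 42. F = MS_between/MS_within = 1162.5/100.0 = 11.625. F_crit ≈ 3.22. Reject H₀. At least one mean differs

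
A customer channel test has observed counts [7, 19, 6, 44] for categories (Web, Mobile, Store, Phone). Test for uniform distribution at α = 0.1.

Expected = 19 each. χ² = Σ(O-E)²/E = 49.368. df = 3, critical value = 6.251. Reject H₀.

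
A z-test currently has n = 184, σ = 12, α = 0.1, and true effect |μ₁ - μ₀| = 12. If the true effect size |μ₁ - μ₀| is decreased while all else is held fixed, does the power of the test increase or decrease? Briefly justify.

Power decreases: a smaller true effect decreases the non-centrality λ = |μ₁ - μ₀|/(σ/√n).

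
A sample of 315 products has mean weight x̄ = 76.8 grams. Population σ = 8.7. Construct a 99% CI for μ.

CI = x̄ ± z*(σ/√n) = 76.8 ± 2.576(8.7/√315) = 76.8 ± 1.26 = (75.54, 78.06)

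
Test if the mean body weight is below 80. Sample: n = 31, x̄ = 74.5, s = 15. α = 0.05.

t = (74.5 - 80)/(15/√31) = -2.042, df = 30. Critical t = -1.697. Reject H₀.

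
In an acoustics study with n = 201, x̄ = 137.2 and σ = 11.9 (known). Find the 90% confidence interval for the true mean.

CI = x̄ ± z*(σ/√n) = 137.2 ± 1.645(11.9/√201) = 137.2 ± 1.38 = (135.82, 138.58)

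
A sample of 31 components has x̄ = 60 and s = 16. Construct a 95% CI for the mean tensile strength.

CI = x̄ ± t*(s/√n) = 60 ± 2.042(16/√31) = (54.13, 65.87)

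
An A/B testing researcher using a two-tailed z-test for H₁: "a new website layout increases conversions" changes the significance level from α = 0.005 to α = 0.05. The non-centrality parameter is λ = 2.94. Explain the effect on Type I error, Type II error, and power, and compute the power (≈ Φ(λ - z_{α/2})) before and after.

Increasing α from 0.005 to 0.05:
• Type I error rate increases (α is the Type I rate by definition).
• Critical value moves from z_{α/2} = 2.807 to 1.96, so power = Φ(λ - z_{α/2}) goes from Φ(2.94 - 2.807) = 0.553 to Φ(2.94 - 1.96) = 0.836.
• Type II error rate β = 1 - power therefore decreases (0.447 → 0.164).
Appropriate when false negatives are costly — here, discarding a layout that would have improved conversions — lost revenue.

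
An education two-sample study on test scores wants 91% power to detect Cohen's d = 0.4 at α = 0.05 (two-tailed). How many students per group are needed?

z_{α/2} = 1.96, z_β = Φ⁻¹(0.91) = 1.341. For small effect (d = 0.4): n per group = 2(z_{α/2} + z_β)²/d² = 2(1.96 + 1.341)²/0.4² = 136.2 → 137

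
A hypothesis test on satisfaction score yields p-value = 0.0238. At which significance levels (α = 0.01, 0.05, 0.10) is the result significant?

p = 0.0238. Significant at: α = 0.05, 0.1.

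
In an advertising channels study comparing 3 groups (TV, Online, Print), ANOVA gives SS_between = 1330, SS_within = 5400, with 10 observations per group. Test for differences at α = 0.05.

df_between = 2, df_within = 27. F = MS_between/MS_within = 665.0/200.0 = 3.325. F_crit ≈ 3.354. Fail to reject H₀.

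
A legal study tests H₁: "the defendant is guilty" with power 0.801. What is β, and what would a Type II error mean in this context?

β = 1 - power = 1 - 0.801 = 0.199. A Type II error is failing to reject H₀ when H₀ is false (false negative) — here, failing to conclude that the defendant is guilty when in fact it is true. Consequence: acquitting a guilty person.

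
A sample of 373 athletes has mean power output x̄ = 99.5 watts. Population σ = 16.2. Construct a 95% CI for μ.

CI = x̄ ± z*(σ/√n) = 99.5 ± 1.96(16.2/√373) = 99.5 ± 1.64 = (97.86, 101.14)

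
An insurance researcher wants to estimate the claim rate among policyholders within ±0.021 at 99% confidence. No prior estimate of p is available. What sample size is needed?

Conservative approach: use p = 0.5 (maximizes p(1-p) = 0.25). n = z²(0.25)/E² = 2.576²×0.25/0.021² = 3761.8 → n = 3762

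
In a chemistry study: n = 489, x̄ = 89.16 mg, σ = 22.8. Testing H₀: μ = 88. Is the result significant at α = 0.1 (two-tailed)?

z = (89.16 - 88)/(22.8/√489) = 1.125. Since |z| ≤ 1.645, not significant at α = 0.1.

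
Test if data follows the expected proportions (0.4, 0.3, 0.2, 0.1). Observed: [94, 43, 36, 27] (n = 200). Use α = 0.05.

Expected: [80.0, 60.0, 40.0, 20.0]. χ² = 10.117. df = 3, critical = 7.815. Reject H₀.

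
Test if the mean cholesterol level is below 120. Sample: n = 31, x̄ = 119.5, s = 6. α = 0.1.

t = (119.5 - 120)/(6/√31) = -0.464, df = 30. Critical t = -1.31. Fail to reject H₀.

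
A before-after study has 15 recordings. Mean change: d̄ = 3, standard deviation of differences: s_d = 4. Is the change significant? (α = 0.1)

t = d̄/(s_d/√n) = 3/(4/√15) = 2.905. df = 14, critical t = ±1.761. Reject H₀.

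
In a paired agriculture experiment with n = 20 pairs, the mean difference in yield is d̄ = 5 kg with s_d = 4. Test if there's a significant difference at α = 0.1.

t = d̄/(s_d/√n) = 5/(4/√20) = 5.59. df = 19, critical t = ±1.729. Reject H₀.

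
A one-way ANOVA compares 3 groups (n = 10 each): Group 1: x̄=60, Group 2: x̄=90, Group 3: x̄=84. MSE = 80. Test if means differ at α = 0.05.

Grand mean = 78.0. SS_between = 5040.0, MS_between = 2520.0. F = 31.5, F_crit ≈ 3.354. Reject H₀.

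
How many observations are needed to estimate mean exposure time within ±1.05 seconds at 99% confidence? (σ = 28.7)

n = (z*σ/E)² = (2.576×28.7/1.05)² = 4957.7 → n = 4958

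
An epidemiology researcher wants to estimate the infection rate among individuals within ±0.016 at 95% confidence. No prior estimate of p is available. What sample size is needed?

Conservative approach: use p = 0.5 (maximizes p(1-p) = 0.25). n = z²(0.25)/E² = 1.96²×0.25/0.016² = 3751.6 → n = 3752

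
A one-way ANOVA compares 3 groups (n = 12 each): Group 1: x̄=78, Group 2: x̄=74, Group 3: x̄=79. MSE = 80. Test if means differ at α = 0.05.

Grand mean = 77.0. SS_between = 168.0, MS_between = 84.0. F = 1.05, F_crit ≈ 3.285. Fail to reject H₀.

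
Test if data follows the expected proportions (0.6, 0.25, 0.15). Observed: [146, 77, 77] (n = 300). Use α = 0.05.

Expected: [180.0, 75.0, 45.0]. χ² = 29.231. df = 2, critical = 5.991. Reject H₀.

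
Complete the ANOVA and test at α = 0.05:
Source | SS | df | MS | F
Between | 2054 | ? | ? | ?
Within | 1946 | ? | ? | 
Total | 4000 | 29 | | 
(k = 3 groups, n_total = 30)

df_between = 2, df_within = 27. MS_between = 1027.0, MS_within = 72.07. F = 14.249, F_crit ≈ 3.354. Reject H₀.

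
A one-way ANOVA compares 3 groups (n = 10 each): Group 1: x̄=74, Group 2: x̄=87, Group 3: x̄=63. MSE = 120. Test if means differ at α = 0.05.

Grand mean = 74.67. SS_between = 2886.67, MS_between = 1443.33. F = 12.028, F_crit ≈ 3.354. Reject H₀.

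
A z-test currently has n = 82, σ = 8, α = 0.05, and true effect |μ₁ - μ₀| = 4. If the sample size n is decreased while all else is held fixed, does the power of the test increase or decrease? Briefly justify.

Power decreases: a smaller n inflates the standard error σ/√n, pulling the sampling distribution under H₁ back toward the critical value.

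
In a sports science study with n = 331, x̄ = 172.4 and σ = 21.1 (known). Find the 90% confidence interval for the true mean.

CI = x̄ ± z*(σ/√n) = 172.4 ± 1.645(21.1/√331) = 172.4 ± 1.91 = (170.49, 174.31)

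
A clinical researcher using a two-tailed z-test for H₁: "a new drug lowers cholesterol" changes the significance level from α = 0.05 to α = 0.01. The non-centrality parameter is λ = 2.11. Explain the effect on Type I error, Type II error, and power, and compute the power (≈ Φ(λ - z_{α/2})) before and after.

Decreasing α from 0.05 to 0.01:
• Type I error rate decreases (α is the Type I rate by definition).
• Critical value moves from z_{α/2} = 1.96 to 2.576, so power = Φ(λ - z_{α/2}) goes from Φ(2.11 - 1.96) = 0.56 to Φ(2.11 - 2.576) = 0.321.
• Type II error rate β = 1 - power therefore increases (0.44 → 0.679).
Appropriate when false positives are costly — here, approving an ineffective drug — patients take a useless medication and may skip effective alternatives.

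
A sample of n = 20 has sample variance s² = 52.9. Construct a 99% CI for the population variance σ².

df = 19. χ²_{0.005} = 38.582, χ²_{0.995} = 6.844. CI for σ² = ((n-1)s²/χ²_{α/2}, (n-1)s²/χ²_{1-α/2}) = (19·52.9/38.582, 19·52.9/6.844) = (26.05, 146.86)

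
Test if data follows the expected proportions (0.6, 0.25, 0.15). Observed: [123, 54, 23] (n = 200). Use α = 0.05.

Expected: [120.0, 50.0, 30.0]. χ² = 2.028. df = 2, critical = 5.991. Fail to reject H₀.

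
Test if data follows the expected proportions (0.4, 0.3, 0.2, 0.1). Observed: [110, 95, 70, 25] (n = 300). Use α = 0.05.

Expected: [120.0, 90.0, 60.0, 30.0]. χ² = 3.611. df = 3, critical = 7.815. Fail to reject H₀.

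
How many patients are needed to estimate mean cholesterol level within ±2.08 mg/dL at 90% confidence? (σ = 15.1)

n = (z*σ/E)² = (1.645×15.1/2.08)² = 142.6 → n = 143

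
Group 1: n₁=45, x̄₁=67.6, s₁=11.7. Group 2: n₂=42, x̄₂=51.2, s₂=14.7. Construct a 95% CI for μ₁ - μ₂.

Difference = 16.4. SE = √(11.7²/45 + 14.7²/42) = 2.861. CI = (10.79, 22.01)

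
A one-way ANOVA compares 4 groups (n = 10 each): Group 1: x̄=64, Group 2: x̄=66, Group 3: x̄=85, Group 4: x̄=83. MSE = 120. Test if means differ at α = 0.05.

Grand mean = 74.5. SS_between = 3650.0, MS_between = 1216.67. F = 10.139, F_crit ≈ 2.866. Reject H₀.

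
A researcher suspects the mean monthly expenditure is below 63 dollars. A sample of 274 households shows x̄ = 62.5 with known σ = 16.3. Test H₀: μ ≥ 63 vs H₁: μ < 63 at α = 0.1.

z = -0.508. Critical value: -1.28. Fail to reject H₀.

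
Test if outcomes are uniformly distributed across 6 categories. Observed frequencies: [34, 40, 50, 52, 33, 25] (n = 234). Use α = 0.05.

Expected = 39 each. χ² = Σ(O-E)²/E = 14.051. df = 5, critical value = 11.07. Reject H₀.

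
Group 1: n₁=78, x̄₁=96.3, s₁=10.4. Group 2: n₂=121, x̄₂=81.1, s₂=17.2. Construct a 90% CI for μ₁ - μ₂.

Difference = 15.2. SE = √(10.4²/78 + 17.2²/121) = 1.957. CI = (11.98, 18.42)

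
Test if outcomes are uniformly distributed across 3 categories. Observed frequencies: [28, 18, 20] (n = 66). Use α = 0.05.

Expected = 22 each. χ² = Σ(O-E)²/E = 2.545. df = 2, critical value = 5.991. Fail to reject H₀.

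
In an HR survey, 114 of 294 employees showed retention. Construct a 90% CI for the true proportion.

p̂ = 0.388. CI = p̂ ± z*√(p̂(1-p̂)/n) = (0.341, 0.434)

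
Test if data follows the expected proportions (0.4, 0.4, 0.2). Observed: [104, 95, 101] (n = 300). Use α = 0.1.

Expected: [120.0, 120.0, 60.0]. χ² = 35.358. df = 2, critical = 4.605. Reject H₀.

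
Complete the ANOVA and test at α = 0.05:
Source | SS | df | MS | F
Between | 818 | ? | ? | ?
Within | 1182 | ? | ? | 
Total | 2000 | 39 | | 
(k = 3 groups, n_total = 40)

df_between = 2, df_within = 37. MS_between = 409.0, MS_within = 31.95. F = 12.803, F_crit ≈ 3.252. Reject H₀.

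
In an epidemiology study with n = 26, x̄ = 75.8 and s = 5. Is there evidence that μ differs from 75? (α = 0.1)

t = (x̄ - μ₀)/(s/√n) = (75.8 - 75)/(5/√26) = 0.816. df = 25, critical t = ±1.708. Fail to reject H₀.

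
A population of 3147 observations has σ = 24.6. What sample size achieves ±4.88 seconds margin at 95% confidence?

Without FPC: n₀ = (1.96×24.6/4.88)² = 97.621. With FPC: n = n₀N/(n₀+N-1) = 94.7 → n = 95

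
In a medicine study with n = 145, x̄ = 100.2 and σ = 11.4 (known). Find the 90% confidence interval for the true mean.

CI = x̄ ± z*(σ/√n) = 100.2 ± 1.645(11.4/√145) = 100.2 ± 1.56 = (98.64, 101.76)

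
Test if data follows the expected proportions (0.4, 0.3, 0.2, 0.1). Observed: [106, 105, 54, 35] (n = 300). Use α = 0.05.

Expected: [120.0, 90.0, 60.0, 30.0]. χ² = 5.567. df = 3, critical = 7.815. Fail to reject H₀.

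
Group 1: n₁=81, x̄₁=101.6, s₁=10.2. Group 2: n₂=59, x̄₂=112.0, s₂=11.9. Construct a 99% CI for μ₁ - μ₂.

Difference = -10.4. SE = √(10.2²/81 + 11.9²/59) = 1.92. CI = (-15.34, -5.46)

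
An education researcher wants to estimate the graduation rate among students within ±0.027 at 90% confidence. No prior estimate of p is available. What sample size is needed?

Conservative approach: use p = 0.5 (maximizes p(1-p) = 0.25). n = z²(0.25)/E² = 1.645²×0.25/0.027² = 928.0 → n = 928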